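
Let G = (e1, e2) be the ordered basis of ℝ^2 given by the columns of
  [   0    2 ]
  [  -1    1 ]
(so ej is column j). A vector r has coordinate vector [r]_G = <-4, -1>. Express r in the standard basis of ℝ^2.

The coordinates say r = -4e1 - e2; adding the scaled basis vectors gives <-2, 3>.

<-2, 3>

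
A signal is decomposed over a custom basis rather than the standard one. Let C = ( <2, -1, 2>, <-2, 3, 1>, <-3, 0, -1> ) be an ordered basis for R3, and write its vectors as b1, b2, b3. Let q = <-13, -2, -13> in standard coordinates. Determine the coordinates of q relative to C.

[q]_C is the unique c with M c = q, where M has columns b1, ..., b3.
Row-reducing the augmented matrix [M | q] gives c = (-4, -2, 3).
Check: -4b1 - 2b2 + 3b3 = <-13, -2, -13>.

<-4, -2, 3>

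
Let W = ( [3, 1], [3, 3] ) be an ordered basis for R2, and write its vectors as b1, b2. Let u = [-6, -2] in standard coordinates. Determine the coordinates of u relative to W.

[u]_W is the unique c with M c = u, where M has columns b1, b2.
System: 3c_1 + 3c_2 = -6, c_1 + 3c_2 = -2; solving gives c_1 = -2, c_2 = 0.
Check: -2b1 + 0·b2 = [-6, -2].

[-2, 0]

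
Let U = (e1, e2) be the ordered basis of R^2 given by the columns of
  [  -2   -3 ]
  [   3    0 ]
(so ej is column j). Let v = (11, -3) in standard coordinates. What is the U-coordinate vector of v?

Write v = c_1 e1 + c_2 e2 and solve for the c_i.
System: -2c_1 - 3c_2 = 11, 3c_1 + 0c_2 = -3; solving gives c_1 = -1, c_2 = -3.
Check: -e1 - 3e2 = (11, -3).

(-1, -3)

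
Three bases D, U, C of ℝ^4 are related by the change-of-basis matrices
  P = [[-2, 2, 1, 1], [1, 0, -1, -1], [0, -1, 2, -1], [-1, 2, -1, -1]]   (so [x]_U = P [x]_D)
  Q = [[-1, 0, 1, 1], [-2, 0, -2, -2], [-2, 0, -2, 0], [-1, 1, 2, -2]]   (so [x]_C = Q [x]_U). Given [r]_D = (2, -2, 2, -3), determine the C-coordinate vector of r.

(13, 10, 0, 40)

First [r]_U = P [r]_D = (-9, 3, 9, -5).
Then [r]_C = Q [r]_U = (13, 10, 0, 40).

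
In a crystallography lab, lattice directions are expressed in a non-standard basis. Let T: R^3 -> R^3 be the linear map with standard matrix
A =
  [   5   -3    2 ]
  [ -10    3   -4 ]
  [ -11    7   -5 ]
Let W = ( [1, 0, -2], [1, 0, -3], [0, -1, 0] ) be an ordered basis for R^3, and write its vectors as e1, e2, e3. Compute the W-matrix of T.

[[2, 1, 2], [-1, -2, 1], [2, -2, 3]]

The j-th column of [T]_W is [T(ej)]_W.
T(e1) = A e1 = [1, -2, -1] = 2e1 - e2 + 2e3, so column 1 is [2, -1, 2].
Repeating for e2, e3 and assembling the columns gives [[2, 1, 2], [-1, -2, 1], [2, -2, 3]].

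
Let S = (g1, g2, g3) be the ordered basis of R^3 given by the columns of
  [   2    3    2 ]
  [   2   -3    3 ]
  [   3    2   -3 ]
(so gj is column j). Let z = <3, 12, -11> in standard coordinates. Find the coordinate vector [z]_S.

Write z = c_1 g1 + ... + c_3 g3 and solve for the c_i.
Row-reducing the augmented matrix [M | z] gives c = (0, -1, 3).
Check: 0·g1 - g2 + 3g3 = <3, 12, -11>.

<0, -1, 3>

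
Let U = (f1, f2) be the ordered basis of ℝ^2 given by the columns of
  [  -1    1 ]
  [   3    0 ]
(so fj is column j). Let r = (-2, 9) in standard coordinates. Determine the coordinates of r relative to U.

(3, 1)

We seek scalars with c_1 f1 + c_2 f2 = r; equivalently solve M c = r where the columns of M are f1, f2.
System: -c_1 + c_2 = -2, 3c_1 + 0c_2 = 9; solving gives c_1 = 3, c_2 = 1.
Check: 3f1 + f2 = (-2, 9).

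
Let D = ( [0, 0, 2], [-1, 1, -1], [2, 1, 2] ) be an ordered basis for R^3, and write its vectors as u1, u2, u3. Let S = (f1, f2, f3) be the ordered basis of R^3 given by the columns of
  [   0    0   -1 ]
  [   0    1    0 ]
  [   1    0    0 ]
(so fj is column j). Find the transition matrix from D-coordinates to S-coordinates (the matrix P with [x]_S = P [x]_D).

[[2, -1, 2], [0, 1, 1], [0, 1, -2]]

Take x = uj: its D-coordinates are the j-th standard unit vector, so P e_j — column j of P — equals [uj]_S.
u1 = 2f1 + 0·f2 + 0·f3, giving column 1 = [2, 0, 0]; repeating for each j gives P = [[2, -1, 2], [0, 1, 1], [0, 1, -2]].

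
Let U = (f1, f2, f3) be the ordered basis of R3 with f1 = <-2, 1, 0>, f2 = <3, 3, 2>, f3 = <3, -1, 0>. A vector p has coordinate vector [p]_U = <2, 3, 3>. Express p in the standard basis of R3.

<14, 8, 6>

p = M [p]_U, where M has columns f1, ..., f3.
Carrying out the matrix-vector product, p = <14, 8, 6>.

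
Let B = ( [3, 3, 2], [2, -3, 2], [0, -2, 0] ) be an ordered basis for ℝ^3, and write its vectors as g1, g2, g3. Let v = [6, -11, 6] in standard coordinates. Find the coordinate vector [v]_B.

Write v = c_1 g1 + ... + c_3 g3 and solve for the c_i.
Solving this 3x3 system gives c = (0, 3, 1).
Check: 0·g1 + 3g2 + g3 = [6, -11, 6].

[0, 3, 1]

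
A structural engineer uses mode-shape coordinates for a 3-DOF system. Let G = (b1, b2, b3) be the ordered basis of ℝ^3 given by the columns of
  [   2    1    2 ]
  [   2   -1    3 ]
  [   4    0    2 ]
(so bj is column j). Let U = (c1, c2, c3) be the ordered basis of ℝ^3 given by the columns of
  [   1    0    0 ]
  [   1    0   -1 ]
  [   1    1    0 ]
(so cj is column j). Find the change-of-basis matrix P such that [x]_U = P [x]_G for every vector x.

[[2, 1, 2], [2, -1, 0], [0, 2, -1]]

Take x = bj: its G-coordinates are the j-th standard unit vector, so P e_j — column j of P — equals [bj]_U.
b1 = 2c1 + 2c2 + 0·c3, giving column 1 = (2, 2, 0); repeating for each j gives P = [[2, 1, 2], [2, -1, 0], [0, 2, -1]].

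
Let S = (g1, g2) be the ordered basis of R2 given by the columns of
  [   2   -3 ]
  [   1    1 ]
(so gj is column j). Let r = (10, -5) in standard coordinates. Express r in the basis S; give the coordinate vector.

Write r = c_1 g1 + c_2 g2 and solve for the c_i.
System: 2c_1 - 3c_2 = 10, c_1 + c_2 = -5; solving gives c_1 = -1, c_2 = -4.
Check: -g1 - 4g2 = (10, -5).

(-1, -4)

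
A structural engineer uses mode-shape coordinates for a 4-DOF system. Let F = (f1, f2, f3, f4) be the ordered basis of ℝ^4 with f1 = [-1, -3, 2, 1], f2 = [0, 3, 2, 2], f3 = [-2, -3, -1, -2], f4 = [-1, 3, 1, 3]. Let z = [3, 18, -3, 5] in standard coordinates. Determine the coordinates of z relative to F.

[-3, 0, -1, 2]

Write z = c_1 f1 + ... + c_4 f4 and solve for the c_i.
Gaussian elimination on [M | z] yields c = (-3, 0, -1, 2).
Check: -3f1 + 0·f2 - f3 + 2f4 = [3, 18, -3, 5].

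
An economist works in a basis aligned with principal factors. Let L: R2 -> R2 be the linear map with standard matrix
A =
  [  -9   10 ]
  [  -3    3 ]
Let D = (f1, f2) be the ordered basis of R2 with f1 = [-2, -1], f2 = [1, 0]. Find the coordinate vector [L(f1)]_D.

Column 1 of [L]_D is the D-coordinate vector of L(f1).
In standard coordinates L(f1) = A f1 = [8, 3].
Converting to D: [8, 3] = -3f1 + 2f2, so the coordinate vector is [-3, 2].

[-3, 2]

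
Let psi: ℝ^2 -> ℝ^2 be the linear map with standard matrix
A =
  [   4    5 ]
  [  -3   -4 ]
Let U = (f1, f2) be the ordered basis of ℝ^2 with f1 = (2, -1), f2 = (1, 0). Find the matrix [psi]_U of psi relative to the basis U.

With P the matrix whose columns are f1, f2, [psi]_U = P^(-1) A P.
Column by column: psi(f1) = A f1 = (3, -2); its U-coordinates (2, -1) give column 1.
Continuing for each basis vector yields [psi]_U = [[2, 3], [-1, -2]].

[[2, 3], [-1, -2]]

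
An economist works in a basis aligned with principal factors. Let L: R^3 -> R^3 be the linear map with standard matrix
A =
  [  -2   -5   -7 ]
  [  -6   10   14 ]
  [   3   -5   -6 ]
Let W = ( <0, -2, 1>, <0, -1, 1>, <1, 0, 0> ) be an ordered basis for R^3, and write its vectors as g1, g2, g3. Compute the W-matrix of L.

[[2, -3, 3], [2, 2, 0], [3, -2, -2]]

Let P have columns g1, ..., g3. Then [L]_W = P^(-1) A P.
Here det P = -1, so P^(-1) is integer; computing A P first and then P^(-1)(A P) gives [[2, -3, 3], [2, 2, 0], [3, -2, -2]].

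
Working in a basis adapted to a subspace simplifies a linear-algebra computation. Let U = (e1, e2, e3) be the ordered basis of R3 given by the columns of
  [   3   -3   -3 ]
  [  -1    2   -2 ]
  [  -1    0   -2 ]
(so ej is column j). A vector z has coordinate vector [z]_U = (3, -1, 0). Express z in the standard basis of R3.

(12, -5, -3)

The coordinates say z = 3e1 - e2 + 0·e3; adding the scaled basis vectors gives (12, -5, -3).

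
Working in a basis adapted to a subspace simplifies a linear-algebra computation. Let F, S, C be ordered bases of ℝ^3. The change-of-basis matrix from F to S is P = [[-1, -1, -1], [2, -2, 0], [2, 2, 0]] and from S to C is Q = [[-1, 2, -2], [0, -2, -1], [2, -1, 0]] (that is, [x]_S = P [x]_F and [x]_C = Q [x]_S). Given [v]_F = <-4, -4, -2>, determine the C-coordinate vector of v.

<22, 16, 20>

Apply P to get S-coordinates <10, 0, -16>, then Q to get C-coordinates.
The result is [v]_C = <22, 16, 20>.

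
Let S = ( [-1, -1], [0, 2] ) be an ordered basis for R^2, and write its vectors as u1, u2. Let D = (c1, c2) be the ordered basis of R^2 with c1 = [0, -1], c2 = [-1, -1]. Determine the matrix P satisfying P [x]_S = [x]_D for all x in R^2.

Column j of P is [uj]_D, since P maps S-coordinates to D-coordinates.
Expressing u1 in D: u1 = 0·c1 + c2, so column 1 of P is [0, 1].
Doing the same for each uj gives P = [[0, -2], [1, 0]].

[[0, -2], [1, 0]]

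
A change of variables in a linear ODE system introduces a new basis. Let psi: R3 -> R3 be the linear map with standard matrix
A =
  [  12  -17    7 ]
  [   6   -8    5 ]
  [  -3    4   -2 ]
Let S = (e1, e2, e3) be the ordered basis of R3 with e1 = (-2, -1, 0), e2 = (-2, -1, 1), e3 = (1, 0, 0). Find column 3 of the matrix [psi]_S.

(-3, -3, 0)

Column 3 of [psi]_S is the S-coordinate vector of psi(e3).
In standard coordinates psi(e3) = A e3 = (12, 6, -3).
Converting to S: (12, 6, -3) = -3e1 - 3e2 + 0·e3, so the coordinate vector is (-3, -3, 0).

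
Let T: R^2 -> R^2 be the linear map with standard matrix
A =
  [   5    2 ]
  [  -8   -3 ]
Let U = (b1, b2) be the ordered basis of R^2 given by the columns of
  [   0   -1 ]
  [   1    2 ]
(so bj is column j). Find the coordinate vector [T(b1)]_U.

Column 1 of [T]_U is the U-coordinate vector of T(b1).
In standard coordinates T(b1) = A b1 = [2, -3].
Converting to U: [2, -3] = b1 - 2b2, so the coordinate vector is [1, -2].

[1, -2]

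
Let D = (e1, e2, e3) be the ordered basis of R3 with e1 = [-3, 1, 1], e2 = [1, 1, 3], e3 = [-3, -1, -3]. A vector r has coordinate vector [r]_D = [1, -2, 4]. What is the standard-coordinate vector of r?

[-17, -5, -17]

r = M [r]_D, where M has columns e1, ..., e3.
Carrying out the matrix-vector product, r = [-17, -5, -17].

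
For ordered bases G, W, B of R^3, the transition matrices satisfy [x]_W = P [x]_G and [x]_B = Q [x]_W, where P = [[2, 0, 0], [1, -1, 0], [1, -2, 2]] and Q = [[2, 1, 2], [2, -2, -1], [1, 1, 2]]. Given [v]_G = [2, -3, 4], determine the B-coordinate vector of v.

Apply P to get W-coordinates [4, 5, 16], then Q to get B-coordinates.
The result is [v]_B = [45, -18, 41].

[45, -18, 41]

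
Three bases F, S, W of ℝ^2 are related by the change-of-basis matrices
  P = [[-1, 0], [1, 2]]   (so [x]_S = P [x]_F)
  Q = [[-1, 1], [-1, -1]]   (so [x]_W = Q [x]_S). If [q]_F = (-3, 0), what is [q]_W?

(-6, 0)

Composing the changes, [q]_W = Q P [q]_F.
Q P = [[2, 2], [0, -2]]; applying this to (-3, 0) gives (-6, 0).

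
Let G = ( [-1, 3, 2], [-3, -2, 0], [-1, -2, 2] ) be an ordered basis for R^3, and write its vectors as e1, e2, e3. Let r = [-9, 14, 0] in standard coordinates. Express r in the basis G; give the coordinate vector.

Write r = c_1 e1 + ... + c_3 e3 and solve for the c_i.
Solving this 3x3 system gives c = (4, 3, -4).
Check: 4e1 + 3e2 - 4e3 = [-9, 14, 0].

[4, 3, -4]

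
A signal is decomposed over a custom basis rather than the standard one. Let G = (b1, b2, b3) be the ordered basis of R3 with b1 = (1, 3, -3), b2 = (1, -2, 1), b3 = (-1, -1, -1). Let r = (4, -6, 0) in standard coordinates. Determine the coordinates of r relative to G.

(1, 4, 1)

Write r = c_1 b1 + ... + c_3 b3 and solve for the c_i.
Row-reducing the augmented matrix [M | r] gives c = (1, 4, 1).
Check: b1 + 4b2 + b3 = (4, -6, 0).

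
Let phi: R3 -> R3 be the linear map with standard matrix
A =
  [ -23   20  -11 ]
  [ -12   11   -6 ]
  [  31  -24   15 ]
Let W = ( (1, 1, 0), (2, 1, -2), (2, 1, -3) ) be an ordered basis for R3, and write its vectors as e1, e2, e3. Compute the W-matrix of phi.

[[1, 2, 3], [1, -1, -1], [-3, -2, 3]]

The j-th column of [phi]_W is [phi(ej)]_W.
phi(e1) = A e1 = (-3, -1, 7) = e1 + e2 - 3e3, so column 1 is (1, 1, -3).
Repeating for e2, e3 and assembling the columns gives [[1, 2, 3], [1, -1, -1], [-3, -2, 3]].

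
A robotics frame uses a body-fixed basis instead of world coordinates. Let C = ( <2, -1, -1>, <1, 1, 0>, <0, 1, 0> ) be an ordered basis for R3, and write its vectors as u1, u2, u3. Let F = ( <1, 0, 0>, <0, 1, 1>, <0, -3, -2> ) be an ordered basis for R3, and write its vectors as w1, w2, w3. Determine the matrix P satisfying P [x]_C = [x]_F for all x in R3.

Column j of P is [uj]_F, since P maps C-coordinates to F-coordinates.
Expressing u1 in F: u1 = 2w1 - w2 + 0·w3, so column 1 of P is <2, -1, 0>.
Doing the same for each uj gives P = [[2, 1, 0], [-1, -2, -2], [0, -1, -1]].

[[2, 1, 0], [-1, -2, -2], [0, -1, -1]]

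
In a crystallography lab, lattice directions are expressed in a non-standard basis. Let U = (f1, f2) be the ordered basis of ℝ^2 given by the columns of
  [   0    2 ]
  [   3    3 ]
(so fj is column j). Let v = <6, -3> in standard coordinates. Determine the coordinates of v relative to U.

We seek scalars with c_1 f1 + c_2 f2 = v; equivalently solve M c = v where the columns of M are f1, f2.
System: 0c_1 + 2c_2 = 6, 3c_1 + 3c_2 = -3; solving gives c_1 = -4, c_2 = 3.
Check: -4f1 + 3f2 = <6, -3>.

<-4, 3>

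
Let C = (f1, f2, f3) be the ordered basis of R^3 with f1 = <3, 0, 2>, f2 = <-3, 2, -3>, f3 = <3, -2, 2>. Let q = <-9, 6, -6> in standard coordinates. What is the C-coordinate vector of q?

We seek scalars with c_1 f1 + ... + c_3 f3 = q; equivalently solve M c = q where the columns of M are f1, ..., f3.
Solving this 3x3 system gives c = (0, 0, -3).
Check: 0·f1 + 0·f2 - 3f3 = <-9, 6, -6>.

<0, 0, -3>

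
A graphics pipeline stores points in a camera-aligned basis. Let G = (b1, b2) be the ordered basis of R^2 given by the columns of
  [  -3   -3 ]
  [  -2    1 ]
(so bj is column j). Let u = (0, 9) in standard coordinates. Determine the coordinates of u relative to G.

(-3, 3)

Write u = c_1 b1 + c_2 b2 and solve for the c_i.
System: -3c_1 - 3c_2 = 0, -2c_1 + c_2 = 9; solving gives c_1 = -3, c_2 = 3.
Check: -3b1 + 3b2 = (0, 9).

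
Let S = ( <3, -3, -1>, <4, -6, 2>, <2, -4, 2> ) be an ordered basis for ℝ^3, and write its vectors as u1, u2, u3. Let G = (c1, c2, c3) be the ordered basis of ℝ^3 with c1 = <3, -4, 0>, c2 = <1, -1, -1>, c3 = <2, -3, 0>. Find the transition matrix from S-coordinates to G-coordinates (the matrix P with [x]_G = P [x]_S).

[[2, 2, 0], [1, -2, -2], [-2, 0, 2]]

Column j of P is [uj]_G, since P maps S-coordinates to G-coordinates.
Expressing u1 in G: u1 = 2c1 + c2 - 2c3, so column 1 of P is <2, 1, -2>.
Doing the same for each uj gives P = [[2, 2, 0], [1, -2, -2], [-2, 0, 2]].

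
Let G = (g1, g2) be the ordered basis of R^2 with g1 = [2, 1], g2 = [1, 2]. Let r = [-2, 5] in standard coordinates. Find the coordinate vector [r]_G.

Write r = c_1 g1 + c_2 g2 and solve for the c_i.
System: 2c_1 + c_2 = -2, c_1 + 2c_2 = 5; solving gives c_1 = -3, c_2 = 4.
Check: -3g1 + 4g2 = [-2, 5].

[-3, 4]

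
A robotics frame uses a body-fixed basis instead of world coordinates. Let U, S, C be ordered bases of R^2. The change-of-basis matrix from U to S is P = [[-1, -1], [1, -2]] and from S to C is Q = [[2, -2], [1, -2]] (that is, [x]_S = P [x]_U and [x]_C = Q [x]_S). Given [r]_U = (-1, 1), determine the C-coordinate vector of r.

(6, 6)

First [r]_S = P [r]_U = (0, -3).
Then [r]_C = Q [r]_S = (6, 6).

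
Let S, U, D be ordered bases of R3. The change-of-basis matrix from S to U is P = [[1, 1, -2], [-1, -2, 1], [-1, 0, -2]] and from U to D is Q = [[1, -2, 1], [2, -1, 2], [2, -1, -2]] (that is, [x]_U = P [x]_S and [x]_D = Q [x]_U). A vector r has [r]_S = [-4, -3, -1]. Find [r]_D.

Apply P to get U-coordinates [-5, 9, 6], then Q to get D-coordinates.
The result is [r]_D = [-17, -7, -31].

[-17, -7, -31]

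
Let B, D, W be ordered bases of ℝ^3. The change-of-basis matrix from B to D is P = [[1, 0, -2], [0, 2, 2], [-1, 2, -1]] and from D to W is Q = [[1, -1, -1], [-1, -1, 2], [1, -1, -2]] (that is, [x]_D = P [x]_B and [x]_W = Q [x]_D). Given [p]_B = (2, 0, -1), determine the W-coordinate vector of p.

(7, -4, 8)

First [p]_D = P [p]_B = (4, -2, -1).
Then [p]_W = Q [p]_D = (7, -4, 8).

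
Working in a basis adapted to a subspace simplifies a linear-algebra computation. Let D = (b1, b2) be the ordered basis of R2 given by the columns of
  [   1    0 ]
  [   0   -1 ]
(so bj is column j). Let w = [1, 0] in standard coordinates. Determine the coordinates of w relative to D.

Write w = c_1 b1 + c_2 b2 and solve for the c_i.
System: c_1 + 0c_2 = 1, 0c_1 - c_2 = 0; solving gives c_1 = 1, c_2 = 0.
Check: b1 + 0·b2 = [1, 0].

[1, 0]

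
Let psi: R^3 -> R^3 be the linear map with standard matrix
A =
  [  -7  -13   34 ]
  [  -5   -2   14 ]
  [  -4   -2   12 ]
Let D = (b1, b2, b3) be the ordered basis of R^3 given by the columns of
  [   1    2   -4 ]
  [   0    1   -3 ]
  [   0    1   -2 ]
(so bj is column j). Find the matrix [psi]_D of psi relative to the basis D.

[[1, 3, 3], [-2, 2, -2], [1, 0, 0]]

With P the matrix whose columns are b1, ..., b3, [psi]_D = P^(-1) A P.
Column by column: psi(b1) = A b1 = <-7, -5, -4>; its D-coordinates <1, -2, 1> give column 1.
Continuing for each basis vector yields [psi]_D = [[1, 3, 3], [-2, 2, -2], [1, 0, 0]].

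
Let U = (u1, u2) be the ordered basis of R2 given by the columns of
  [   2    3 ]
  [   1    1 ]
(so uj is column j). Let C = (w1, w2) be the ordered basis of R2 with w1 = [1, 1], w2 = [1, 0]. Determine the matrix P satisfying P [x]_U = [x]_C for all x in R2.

[[1, 1], [1, 2]]

Let M have columns uj and N have columns wj. Then for every x, N [x]_C = x = M [x]_U, so P = N^(-1) M.
Since det N = -1, N^(-1) has integer entries; multiplying gives P = [[1, 1], [1, 2]].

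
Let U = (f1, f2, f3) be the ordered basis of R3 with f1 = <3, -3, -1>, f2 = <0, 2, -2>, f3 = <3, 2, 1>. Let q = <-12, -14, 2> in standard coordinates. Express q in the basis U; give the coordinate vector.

[q]_U is the unique c with M c = q, where M has columns f1, ..., f3.
Gaussian elimination on [M | q] yields c = (0, -3, -4).
Check: 0·f1 - 3f2 - 4f3 = <-12, -14, 2>.

<0, -3, -4>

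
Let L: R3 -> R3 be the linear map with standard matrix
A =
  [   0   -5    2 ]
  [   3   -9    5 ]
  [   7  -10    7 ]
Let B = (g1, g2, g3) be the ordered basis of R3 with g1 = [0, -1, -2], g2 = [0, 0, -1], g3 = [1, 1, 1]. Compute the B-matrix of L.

[[2, 3, -2], [1, -1, -3], [1, -2, -3]]

The j-th column of [L]_B is [L(gj)]_B.
L(g1) = A g1 = [1, -1, -4] = 2g1 + g2 + g3, so column 1 is [2, 1, 1].
Repeating for g2, g3 and assembling the columns gives [[2, 3, -2], [1, -1, -3], [1, -2, -3]].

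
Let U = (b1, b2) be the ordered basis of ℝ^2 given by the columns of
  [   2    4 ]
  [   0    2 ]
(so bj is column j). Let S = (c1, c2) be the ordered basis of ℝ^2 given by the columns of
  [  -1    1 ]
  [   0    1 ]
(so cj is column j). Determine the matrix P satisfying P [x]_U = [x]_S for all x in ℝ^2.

Take x = bj: its U-coordinates are the j-th standard unit vector, so P e_j — column j of P — equals [bj]_S.
b1 = -2c1 + 0·c2, giving column 1 = (-2, 0); repeating for each j gives P = [[-2, -2], [0, 2]].

[[-2, -2], [0, 2]]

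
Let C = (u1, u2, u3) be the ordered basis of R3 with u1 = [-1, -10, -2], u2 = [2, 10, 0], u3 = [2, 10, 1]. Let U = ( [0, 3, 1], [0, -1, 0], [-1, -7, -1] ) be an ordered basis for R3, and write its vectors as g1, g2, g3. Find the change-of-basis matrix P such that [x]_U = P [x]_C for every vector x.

[[-1, -2, -1], [0, -2, 1], [1, -2, -2]]

Let M have columns uj and N have columns gj. Then for every x, N [x]_U = x = M [x]_C, so P = N^(-1) M.
Since det N = -1, N^(-1) has integer entries; multiplying gives P = [[-1, -2, -1], [0, -2, 1], [1, -2, -2]].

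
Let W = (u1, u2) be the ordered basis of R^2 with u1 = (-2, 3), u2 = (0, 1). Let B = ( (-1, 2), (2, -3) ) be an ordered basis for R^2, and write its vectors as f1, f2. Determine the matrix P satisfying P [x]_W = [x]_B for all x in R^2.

[[0, 2], [-1, 1]]

Column j of P is [uj]_B, since P maps W-coordinates to B-coordinates.
Expressing u1 in B: u1 = 0·f1 - f2, so column 1 of P is (0, -1).
Doing the same for each uj gives P = [[0, 2], [-1, 1]].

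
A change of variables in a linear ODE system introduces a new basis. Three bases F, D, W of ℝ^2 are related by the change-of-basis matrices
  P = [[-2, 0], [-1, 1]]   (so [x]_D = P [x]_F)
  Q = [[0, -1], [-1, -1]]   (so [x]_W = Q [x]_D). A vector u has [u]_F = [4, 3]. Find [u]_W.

[1, 9]

Composing the changes, [u]_W = Q P [u]_F.
Q P = [[1, -1], [3, -1]]; applying this to [4, 3] gives [1, 9].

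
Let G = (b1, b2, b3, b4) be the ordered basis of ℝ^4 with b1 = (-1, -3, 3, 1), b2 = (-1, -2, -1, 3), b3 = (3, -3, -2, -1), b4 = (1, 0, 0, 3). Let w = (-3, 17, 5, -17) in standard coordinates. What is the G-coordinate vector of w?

[w]_G is the unique c with M c = w, where M has columns b1, ..., b4.
Solving this 4x4 system gives c = (-1, -4, -2, -2).
Check: -b1 - 4b2 - 2b3 - 2b4 = (-3, 17, 5, -17).

(-1, -4, -2, -2)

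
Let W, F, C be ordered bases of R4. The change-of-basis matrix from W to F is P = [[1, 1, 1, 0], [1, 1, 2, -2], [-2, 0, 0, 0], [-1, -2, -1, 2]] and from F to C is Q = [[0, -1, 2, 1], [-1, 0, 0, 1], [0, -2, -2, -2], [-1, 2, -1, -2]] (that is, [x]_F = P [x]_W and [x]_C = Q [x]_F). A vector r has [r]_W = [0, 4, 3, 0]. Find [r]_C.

Apply P to get F-coordinates [7, 10, 0, -11], then Q to get C-coordinates.
The result is [r]_C = [-21, -18, 2, 35].

[-21, -18, 2, 35]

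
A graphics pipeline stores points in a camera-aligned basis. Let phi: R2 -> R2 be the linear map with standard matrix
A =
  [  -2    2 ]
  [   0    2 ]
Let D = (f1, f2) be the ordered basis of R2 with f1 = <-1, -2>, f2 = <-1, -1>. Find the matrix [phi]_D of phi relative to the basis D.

With P the matrix whose columns are f1, f2, [phi]_D = P^(-1) A P.
Column by column: phi(f1) = A f1 = <-2, -4>; its D-coordinates <2, 0> give column 1.
Continuing for each basis vector yields [phi]_D = [[2, 2], [0, -2]].

[[2, 2], [0, -2]]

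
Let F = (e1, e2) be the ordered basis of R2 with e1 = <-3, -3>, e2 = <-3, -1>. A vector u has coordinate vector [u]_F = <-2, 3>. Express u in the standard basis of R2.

The coordinates say u = -2e1 + 3e2; adding the scaled basis vectors gives <-3, 3>.

<-3, 3>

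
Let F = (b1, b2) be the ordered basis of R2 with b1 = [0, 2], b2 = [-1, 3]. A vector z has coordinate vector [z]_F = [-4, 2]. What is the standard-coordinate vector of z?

z = M [z]_F, where M has columns b1, b2.
Carrying out the matrix-vector product, z = [-2, -2].

[-2, -2]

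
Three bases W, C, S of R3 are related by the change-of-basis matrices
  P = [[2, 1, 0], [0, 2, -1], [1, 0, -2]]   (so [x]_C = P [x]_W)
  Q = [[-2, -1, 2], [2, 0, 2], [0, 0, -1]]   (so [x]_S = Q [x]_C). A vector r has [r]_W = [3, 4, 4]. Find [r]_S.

Apply P to get C-coordinates [10, 4, -5], then Q to get S-coordinates.
The result is [r]_S = [-34, 10, 5].

[-34, 10, 5]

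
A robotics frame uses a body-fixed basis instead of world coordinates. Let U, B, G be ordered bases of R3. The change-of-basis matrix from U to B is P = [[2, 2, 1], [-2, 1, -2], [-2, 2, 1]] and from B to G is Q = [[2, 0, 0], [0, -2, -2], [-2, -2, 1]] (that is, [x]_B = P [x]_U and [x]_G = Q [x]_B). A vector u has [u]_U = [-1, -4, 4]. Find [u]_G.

[-12, 24, 30]

Composing the changes, [u]_G = Q P [u]_U.
Q P = [[4, 4, 2], [8, -6, 2], [-2, -4, 3]]; applying this to [-1, -4, 4] gives [-12, 24, 30].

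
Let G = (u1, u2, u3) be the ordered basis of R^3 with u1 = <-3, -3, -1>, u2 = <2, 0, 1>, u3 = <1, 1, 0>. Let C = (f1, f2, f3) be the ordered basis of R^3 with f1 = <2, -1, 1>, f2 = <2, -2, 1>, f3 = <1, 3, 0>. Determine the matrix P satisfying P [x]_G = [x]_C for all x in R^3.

Column j of P is [uj]_C, since P maps G-coordinates to C-coordinates.
Expressing u1 in C: u1 = -2f1 + f2 - f3, so column 1 of P is <-2, 1, -1>.
Doing the same for each uj gives P = [[-2, 2, -2], [1, -1, 2], [-1, 0, 1]].

[[-2, 2, -2], [1, -1, 2], [-1, 0, 1]]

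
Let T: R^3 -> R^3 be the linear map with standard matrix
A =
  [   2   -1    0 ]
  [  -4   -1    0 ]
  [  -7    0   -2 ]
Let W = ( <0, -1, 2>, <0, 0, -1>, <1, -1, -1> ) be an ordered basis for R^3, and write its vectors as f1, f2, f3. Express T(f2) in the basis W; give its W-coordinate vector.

<0, -2, 0>

Compute T(f2) = A f2 = <0, 0, 2> in standard coordinates.
Then write this in W-coordinates: solve for y in y_1 f1 + ... + y_3 f3 = <0, 0, 2>.
This gives y = <0, -2, 0>, which is column 2 of [T]_W.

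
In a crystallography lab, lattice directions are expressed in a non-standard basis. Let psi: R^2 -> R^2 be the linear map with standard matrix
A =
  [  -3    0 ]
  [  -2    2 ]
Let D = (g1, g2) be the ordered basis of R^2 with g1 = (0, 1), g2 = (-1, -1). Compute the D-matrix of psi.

With P the matrix whose columns are g1, g2, [psi]_D = P^(-1) A P.
Column by column: psi(g1) = A g1 = (0, 2); its D-coordinates (2, 0) give column 1.
Continuing for each basis vector yields [psi]_D = [[2, -3], [0, -3]].

[[2, -3], [0, -3]]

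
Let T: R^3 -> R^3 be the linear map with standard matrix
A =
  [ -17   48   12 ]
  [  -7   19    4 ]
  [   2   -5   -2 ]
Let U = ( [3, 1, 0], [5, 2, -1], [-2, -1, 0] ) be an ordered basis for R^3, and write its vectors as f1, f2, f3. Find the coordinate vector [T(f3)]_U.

Column 3 of [T]_U is the U-coordinate vector of T(f3).
In standard coordinates T(f3) = A f3 = [-14, -5, 1].
Converting to U: [-14, -5, 1] = -3f1 - f2 + 0·f3, so the coordinate vector is [-3, -1, 0].

[-3, -1, 0]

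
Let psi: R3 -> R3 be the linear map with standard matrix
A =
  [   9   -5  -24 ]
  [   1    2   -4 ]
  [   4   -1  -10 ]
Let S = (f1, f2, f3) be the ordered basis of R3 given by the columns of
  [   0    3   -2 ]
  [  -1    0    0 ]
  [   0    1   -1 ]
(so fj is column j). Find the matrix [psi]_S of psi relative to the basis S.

With P the matrix whose columns are f1, ..., f3, [psi]_S = P^(-1) A P.
Column by column: psi(f1) = A f1 = [5, -2, 1]; its S-coordinates [2, 3, 2] give column 1.
Continuing for each basis vector yields [psi]_S = [[2, 1, -2], [3, -1, 2], [2, -3, 0]].

[[2, 1, -2], [3, -1, 2], [2, -3, 0]]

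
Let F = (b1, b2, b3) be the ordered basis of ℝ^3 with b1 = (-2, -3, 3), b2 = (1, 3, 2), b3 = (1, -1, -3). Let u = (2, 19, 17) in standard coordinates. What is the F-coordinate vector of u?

(-1, 4, -4)

We seek scalars with c_1 b1 + ... + c_3 b3 = u; equivalently solve M c = u where the columns of M are b1, ..., b3.
Solving this 3x3 system gives c = (-1, 4, -4).
Check: -b1 + 4b2 - 4b3 = (2, 19, 17).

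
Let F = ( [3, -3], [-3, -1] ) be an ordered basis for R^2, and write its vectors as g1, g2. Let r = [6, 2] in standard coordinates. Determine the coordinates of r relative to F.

We seek scalars with c_1 g1 + c_2 g2 = r; equivalently solve M c = r where the columns of M are g1, g2.
System: 3c_1 - 3c_2 = 6, -3c_1 - c_2 = 2; solving gives c_1 = 0, c_2 = -2.
Check: 0·g1 - 2g2 = [6, 2].

[0, -2]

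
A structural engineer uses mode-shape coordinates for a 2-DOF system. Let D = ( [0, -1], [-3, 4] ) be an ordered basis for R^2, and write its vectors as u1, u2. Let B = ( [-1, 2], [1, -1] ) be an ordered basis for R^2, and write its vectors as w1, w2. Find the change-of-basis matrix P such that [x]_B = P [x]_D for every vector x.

[[-1, 1], [-1, -2]]

Let M have columns uj and N have columns wj. Then for every x, N [x]_B = x = M [x]_D, so P = N^(-1) M.
Since det N = -1, N^(-1) has integer entries; multiplying gives P = [[-1, 1], [-1, -2]].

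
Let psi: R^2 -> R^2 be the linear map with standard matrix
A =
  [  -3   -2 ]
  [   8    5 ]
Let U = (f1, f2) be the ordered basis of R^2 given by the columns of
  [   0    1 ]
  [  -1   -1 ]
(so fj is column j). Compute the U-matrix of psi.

With P the matrix whose columns are f1, f2, [psi]_U = P^(-1) A P.
Column by column: psi(f1) = A f1 = [2, -5]; its U-coordinates [3, 2] give column 1.
Continuing for each basis vector yields [psi]_U = [[3, -2], [2, -1]].

[[3, -2], [2, -1]]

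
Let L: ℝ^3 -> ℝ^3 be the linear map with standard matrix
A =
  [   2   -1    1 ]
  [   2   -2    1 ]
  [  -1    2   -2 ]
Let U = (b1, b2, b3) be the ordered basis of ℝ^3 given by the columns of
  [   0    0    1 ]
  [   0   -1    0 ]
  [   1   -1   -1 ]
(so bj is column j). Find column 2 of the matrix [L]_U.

[-1, -1, 0]

Compute L(b2) = A b2 = [0, 1, 0] in standard coordinates.
Then write this in U-coordinates: solve for y in y_1 b1 + ... + y_3 b3 = [0, 1, 0].
This gives y = [-1, -1, 0], which is column 2 of [L]_U.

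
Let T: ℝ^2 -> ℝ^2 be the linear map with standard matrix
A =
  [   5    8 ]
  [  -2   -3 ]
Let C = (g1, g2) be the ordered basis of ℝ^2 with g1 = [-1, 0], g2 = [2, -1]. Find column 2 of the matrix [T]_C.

Column 2 of [T]_C is the C-coordinate vector of T(g2).
In standard coordinates T(g2) = A g2 = [2, -1].
Converting to C: [2, -1] = 0·g1 + g2, so the coordinate vector is [0, 1].

[0, 1]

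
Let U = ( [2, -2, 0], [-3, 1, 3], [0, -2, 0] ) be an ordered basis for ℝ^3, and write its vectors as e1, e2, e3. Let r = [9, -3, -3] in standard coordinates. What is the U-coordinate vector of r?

[r]_U is the unique c with M c = r, where M has columns e1, ..., e3.
Row-reducing the augmented matrix [M | r] gives c = (3, -1, -2).
Check: 3e1 - e2 - 2e3 = [9, -3, -3].

[3, -1, -2]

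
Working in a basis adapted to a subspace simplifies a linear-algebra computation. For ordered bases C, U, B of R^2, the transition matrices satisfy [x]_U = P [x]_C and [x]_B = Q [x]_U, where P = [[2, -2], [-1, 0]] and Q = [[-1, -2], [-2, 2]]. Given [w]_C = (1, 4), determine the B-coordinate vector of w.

(8, 10)

Apply P to get U-coordinates (-6, -1), then Q to get B-coordinates.
The result is [w]_B = (8, 10).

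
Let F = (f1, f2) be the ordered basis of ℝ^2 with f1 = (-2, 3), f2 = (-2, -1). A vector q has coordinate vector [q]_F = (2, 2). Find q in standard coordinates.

The coordinates say q = 2f1 + 2f2; adding the scaled basis vectors gives (-8, 4).

(-8, 4)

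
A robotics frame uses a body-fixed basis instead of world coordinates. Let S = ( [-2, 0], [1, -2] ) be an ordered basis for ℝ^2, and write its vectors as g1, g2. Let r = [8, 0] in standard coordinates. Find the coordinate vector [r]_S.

[-4, 0]

We seek scalars with c_1 g1 + c_2 g2 = r; equivalently solve M c = r where the columns of M are g1, g2.
System: -2c_1 + c_2 = 8, 0c_1 - 2c_2 = 0; solving gives c_1 = -4, c_2 = 0.
Check: -4g1 + 0·g2 = [8, 0].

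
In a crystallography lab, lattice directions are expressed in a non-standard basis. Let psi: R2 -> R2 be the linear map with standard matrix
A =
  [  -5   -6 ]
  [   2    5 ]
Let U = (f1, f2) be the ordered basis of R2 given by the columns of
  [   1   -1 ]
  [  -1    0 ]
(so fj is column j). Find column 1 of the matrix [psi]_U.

Compute psi(f1) = A f1 = [1, -3] in standard coordinates.
Then write this in U-coordinates: solve for y in y_1 f1 + y_2 f2 = [1, -3].
This gives y = [3, 2], which is column 1 of [psi]_U.

[3, 2]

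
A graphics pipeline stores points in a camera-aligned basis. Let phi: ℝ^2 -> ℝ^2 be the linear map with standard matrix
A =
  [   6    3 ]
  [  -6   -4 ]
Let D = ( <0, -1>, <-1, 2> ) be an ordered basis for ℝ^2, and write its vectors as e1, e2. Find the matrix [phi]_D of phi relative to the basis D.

With P the matrix whose columns are e1, e2, [phi]_D = P^(-1) A P.
Column by column: phi(e1) = A e1 = <-3, 4>; its D-coordinates <2, 3> give column 1.
Continuing for each basis vector yields [phi]_D = [[2, 2], [3, 0]].

[[2, 2], [3, 0]]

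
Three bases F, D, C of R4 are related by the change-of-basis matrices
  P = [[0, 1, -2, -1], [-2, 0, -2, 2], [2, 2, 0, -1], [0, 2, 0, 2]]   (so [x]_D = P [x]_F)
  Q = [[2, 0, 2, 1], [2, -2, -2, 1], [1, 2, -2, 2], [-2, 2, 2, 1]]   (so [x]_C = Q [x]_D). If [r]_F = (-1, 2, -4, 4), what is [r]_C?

Composing the changes, [r]_C = Q P [r]_F.
Q P = [[4, 8, -4, -2], [0, 0, 0, -2], [-8, 1, -6, 9], [0, 4, 0, 6]]; applying this to (-1, 2, -4, 4) gives (20, -8, 70, 32).

(20, -8, 70, 32)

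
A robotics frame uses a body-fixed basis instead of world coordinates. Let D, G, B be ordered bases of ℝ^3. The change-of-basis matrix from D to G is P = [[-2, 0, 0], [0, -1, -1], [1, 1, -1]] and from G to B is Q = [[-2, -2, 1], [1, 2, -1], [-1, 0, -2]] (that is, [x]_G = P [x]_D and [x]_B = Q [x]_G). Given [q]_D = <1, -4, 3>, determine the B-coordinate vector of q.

First [q]_G = P [q]_D = <-2, 1, -6>.
Then [q]_B = Q [q]_G = <-4, 6, 14>.

<-4, 6, 14>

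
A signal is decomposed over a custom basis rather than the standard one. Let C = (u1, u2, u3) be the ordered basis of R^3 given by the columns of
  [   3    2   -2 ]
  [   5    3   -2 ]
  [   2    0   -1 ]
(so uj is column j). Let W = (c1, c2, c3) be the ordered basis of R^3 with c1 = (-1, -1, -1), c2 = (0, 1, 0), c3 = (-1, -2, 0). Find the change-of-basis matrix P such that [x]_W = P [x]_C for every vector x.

[[-2, 0, 1], [1, -1, 1], [-1, -2, 1]]

Column j of P is [uj]_W, since P maps C-coordinates to W-coordinates.
Expressing u1 in W: u1 = -2c1 + c2 - c3, so column 1 of P is (-2, 1, -1).
Doing the same for each uj gives P = [[-2, 0, 1], [1, -1, 1], [-1, -2, 1]].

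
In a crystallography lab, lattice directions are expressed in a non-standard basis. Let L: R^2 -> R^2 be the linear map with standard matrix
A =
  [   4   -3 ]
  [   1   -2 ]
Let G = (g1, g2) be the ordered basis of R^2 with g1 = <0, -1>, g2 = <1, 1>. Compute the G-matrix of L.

[[1, 2], [3, 1]]

Let P have columns g1, g2. Then [L]_G = P^(-1) A P.
Here det P = 1, so P^(-1) is integer; computing A P first and then P^(-1)(A P) gives [[1, 2], [3, 1]].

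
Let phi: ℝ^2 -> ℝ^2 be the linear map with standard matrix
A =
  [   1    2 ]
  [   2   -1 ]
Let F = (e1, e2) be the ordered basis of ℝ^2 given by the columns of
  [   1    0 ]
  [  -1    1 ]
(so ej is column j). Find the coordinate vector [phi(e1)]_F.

Column 1 of [phi]_F is the F-coordinate vector of phi(e1).
In standard coordinates phi(e1) = A e1 = <-1, 3>.
Converting to F: <-1, 3> = -e1 + 2e2, so the coordinate vector is <-1, 2>.

<-1, 2>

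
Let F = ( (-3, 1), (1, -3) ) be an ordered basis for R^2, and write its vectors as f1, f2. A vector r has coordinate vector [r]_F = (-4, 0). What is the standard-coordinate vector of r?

(12, -4)

By definition r = -4f1 + 0·f2.
Summing componentwise gives (12, -4).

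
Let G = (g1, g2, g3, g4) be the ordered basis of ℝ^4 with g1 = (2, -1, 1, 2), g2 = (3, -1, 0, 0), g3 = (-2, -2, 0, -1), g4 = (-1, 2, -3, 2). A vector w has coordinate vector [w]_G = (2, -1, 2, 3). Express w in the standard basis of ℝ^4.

(-6, 1, -7, 8)

w = M [w]_G, where M has columns g1, ..., g4.
Carrying out the matrix-vector product, w = (-6, 1, -7, 8).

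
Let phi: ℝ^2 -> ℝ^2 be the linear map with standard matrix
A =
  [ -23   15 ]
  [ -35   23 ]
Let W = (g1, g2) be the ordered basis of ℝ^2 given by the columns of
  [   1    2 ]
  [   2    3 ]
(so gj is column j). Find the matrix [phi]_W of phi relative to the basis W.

[[1, 1], [3, -1]]

With P the matrix whose columns are g1, g2, [phi]_W = P^(-1) A P.
Column by column: phi(g1) = A g1 = (7, 11); its W-coordinates (1, 3) give column 1.
Continuing for each basis vector yields [phi]_W = [[1, 1], [3, -1]].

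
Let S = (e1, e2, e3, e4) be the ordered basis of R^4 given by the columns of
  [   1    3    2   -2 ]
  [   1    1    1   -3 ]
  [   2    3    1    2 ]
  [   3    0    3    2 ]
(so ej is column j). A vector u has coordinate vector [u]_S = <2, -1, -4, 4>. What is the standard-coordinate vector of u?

<-17, -15, 5, 2>

By definition u = 2e1 - e2 - 4e3 + 4e4.
Summing componentwise gives <-17, -15, 5, 2>.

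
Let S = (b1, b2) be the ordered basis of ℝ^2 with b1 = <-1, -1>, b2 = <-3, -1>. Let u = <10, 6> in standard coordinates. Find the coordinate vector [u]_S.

We seek scalars with c_1 b1 + c_2 b2 = u; equivalently solve M c = u where the columns of M are b1, b2.
System: -c_1 - 3c_2 = 10, -c_1 - c_2 = 6; solving gives c_1 = -4, c_2 = -2.
Check: -4b1 - 2b2 = <10, 6>.

<-4, -2>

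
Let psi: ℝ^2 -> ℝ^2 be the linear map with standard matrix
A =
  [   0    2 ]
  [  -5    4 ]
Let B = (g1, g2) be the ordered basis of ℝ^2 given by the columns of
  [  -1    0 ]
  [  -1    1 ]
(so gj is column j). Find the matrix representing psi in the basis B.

With P the matrix whose columns are g1, g2, [psi]_B = P^(-1) A P.
Column by column: psi(g1) = A g1 = <-2, 1>; its B-coordinates <2, 3> give column 1.
Continuing for each basis vector yields [psi]_B = [[2, -2], [3, 2]].

[[2, -2], [3, 2]]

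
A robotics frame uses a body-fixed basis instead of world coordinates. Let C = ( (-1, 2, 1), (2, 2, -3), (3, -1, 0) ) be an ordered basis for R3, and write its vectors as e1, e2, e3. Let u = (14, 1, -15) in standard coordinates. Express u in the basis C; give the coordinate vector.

We seek scalars with c_1 e1 + ... + c_3 e3 = u; equivalently solve M c = u where the columns of M are e1, ..., e3.
Gaussian elimination on [M | u] yields c = (-3, 4, 1).
Check: -3e1 + 4e2 + e3 = (14, 1, -15).

(-3, 4, 1)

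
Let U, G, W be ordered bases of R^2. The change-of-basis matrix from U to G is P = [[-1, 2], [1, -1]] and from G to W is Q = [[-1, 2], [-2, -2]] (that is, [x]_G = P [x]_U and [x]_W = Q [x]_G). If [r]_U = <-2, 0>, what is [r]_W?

<-6, 0>

Composing the changes, [r]_W = Q P [r]_U.
Q P = [[3, -4], [0, -2]]; applying this to <-2, 0> gives <-6, 0>.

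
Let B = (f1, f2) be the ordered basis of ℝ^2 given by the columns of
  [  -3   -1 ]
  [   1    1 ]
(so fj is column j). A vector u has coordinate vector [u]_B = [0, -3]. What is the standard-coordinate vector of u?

u = M [u]_B, where M has columns f1, f2.
Carrying out the matrix-vector product, u = [3, -3].

[3, -3]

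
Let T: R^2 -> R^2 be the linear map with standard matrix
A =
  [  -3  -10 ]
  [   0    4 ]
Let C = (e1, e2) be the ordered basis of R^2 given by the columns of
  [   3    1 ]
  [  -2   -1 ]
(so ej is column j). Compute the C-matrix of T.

The j-th column of [T]_C is [T(ej)]_C.
T(e1) = A e1 = (11, -8) = 3e1 + 2e2, so column 1 is (3, 2).
Repeating for e2 and assembling the columns gives [[3, 3], [2, -2]].

[[3, 3], [2, -2]]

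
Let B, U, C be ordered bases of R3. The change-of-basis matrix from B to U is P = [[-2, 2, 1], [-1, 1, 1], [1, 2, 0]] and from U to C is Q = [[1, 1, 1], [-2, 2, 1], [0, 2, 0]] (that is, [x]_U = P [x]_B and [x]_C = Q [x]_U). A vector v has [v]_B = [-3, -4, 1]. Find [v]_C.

First [v]_U = P [v]_B = [-1, 0, -11].
Then [v]_C = Q [v]_U = [-12, -9, 0].

[-12, -9, 0]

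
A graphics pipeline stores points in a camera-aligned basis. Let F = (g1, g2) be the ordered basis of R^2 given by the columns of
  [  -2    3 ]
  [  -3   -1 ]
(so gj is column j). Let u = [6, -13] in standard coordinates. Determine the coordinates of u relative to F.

We seek scalars with c_1 g1 + c_2 g2 = u; equivalently solve M c = u where the columns of M are g1, g2.
System: -2c_1 + 3c_2 = 6, -3c_1 - c_2 = -13; solving gives c_1 = 3, c_2 = 4.
Check: 3g1 + 4g2 = [6, -13].

[3, 4]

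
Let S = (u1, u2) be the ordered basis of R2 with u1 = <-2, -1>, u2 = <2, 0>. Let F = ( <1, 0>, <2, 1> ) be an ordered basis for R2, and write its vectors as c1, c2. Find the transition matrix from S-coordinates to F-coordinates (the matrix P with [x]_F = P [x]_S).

Let M have columns uj and N have columns cj. Then for every x, N [x]_F = x = M [x]_S, so P = N^(-1) M.
Since det N = 1, N^(-1) has integer entries; multiplying gives P = [[0, 2], [-1, 0]].

[[0, 2], [-1, 0]]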